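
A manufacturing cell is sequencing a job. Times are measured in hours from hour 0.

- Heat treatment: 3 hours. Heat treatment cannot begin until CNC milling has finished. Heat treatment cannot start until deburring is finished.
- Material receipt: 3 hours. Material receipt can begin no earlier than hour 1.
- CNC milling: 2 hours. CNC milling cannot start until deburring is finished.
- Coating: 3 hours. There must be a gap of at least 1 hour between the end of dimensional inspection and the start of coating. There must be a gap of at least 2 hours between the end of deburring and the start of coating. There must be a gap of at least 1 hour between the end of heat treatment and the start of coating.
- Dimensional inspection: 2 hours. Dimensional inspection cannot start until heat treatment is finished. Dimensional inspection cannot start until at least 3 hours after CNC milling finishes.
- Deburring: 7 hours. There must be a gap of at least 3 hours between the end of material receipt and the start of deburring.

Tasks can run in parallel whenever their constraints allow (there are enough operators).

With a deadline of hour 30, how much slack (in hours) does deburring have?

Material receipt cannot begin until its own release at hour 1. It runs from hour 1 to 1 + 3 = hour 4.
Deburring waits on material receipt (finishes hour 4, plus 3-hour gap → hour 7), so it starts at hour 7 and finishes at 7 + 7 = hour 14.

Working backward from the deadline:
Coating must finish by hour 30; it takes 3 hours, so it must start by 30 − 3 = hour 27.
Dimensional inspection feeds into coating (must start by hour 27, minus 1-hour gap → hour 26); so dimensional inspection must finish by hour 26 and therefore start by hour 24.
Heat treatment must finish in time for dimensional inspection (must start by hour 24); coating (must start by hour 27, minus 1-hour gap → hour 26). The tightest is hour 24, so heat treatment must start by 24 − 3 = hour 21.
CNC milling feeds heat treatment (must start by hour 21); dimensional inspection (must start by hour 24, minus 3-hour gap → hour 21). Taking the minimum, CNC milling must finish by hour 21 and start by 21 − 2 = hour 19.
For deburring: CNC milling (must start by hour 19); heat treatment (must start by hour 21); coating (must start by hour 27, minus 2-hour gap → hour 25). The most restrictive is hour 19; with a 7-hour duration, deburring must start by hour 12.
So deburring can start as early as hour 7 and as late as hour 12, giving 12 − 7 = 5 hours of slack.

5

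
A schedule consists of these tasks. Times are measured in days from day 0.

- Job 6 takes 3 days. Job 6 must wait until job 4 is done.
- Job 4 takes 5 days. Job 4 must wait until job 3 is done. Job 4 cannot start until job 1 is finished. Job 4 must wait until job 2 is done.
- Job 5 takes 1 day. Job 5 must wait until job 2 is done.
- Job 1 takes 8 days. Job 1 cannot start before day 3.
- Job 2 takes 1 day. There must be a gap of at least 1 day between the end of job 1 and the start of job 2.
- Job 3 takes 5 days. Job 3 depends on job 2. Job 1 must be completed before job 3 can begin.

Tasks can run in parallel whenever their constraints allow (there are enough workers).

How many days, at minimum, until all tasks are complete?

Job 1 cannot begin until its own release at day 3. It runs from day 3 to 3 + 8 = day 11.
After job 1 (finishes day 11, plus 1-day gap → day 12), job 2 can start at day 12 and finishes at day 13.
Job 5 waits on job 2 (finishes day 13), so it starts at day 13 and finishes at 13 + 1 = day 14.
For job 3: job 2 (finishes day 13); job 1 (finishes day 11). Taking the maximum gives a start of day 13, and it finishes at 13 + 5 = day 18.
Job 4 has to wait for job 3 (finishes day 18); job 1 (finishes day 11); job 2 (finishes day 13). The latest of these is day 18, so job 4 runs day 18 to 18 + 5 = day 23.
Job 6 cannot begin until job 4 (finishes day 23). It runs from day 23 to 23 + 3 = day 26.
All tasks are finished once the last one completes. Finish times: Job 1 at 11, Job 2 at 13, Job 3 at 18, Job 4 at 23, Job 5 at 14, Job 6 at 26. The latest is day 26.

26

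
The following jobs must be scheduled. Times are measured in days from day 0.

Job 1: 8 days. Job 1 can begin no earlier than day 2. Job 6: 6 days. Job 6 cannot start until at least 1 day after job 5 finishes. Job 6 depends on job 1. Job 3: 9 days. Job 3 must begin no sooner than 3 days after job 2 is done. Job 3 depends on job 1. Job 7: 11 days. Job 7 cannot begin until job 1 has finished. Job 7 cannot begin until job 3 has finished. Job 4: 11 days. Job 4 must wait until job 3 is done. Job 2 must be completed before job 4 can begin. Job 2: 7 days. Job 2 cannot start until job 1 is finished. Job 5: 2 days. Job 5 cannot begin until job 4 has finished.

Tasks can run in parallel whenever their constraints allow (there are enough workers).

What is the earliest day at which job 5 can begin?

40

Job 1 waits on its own release at day 2, so it starts at day 2 and finishes at 2 + 8 = day 10.
Job 2 waits on job 1 (finishes day 10), so it starts at day 10 and finishes at 10 + 7 = day 17.
Job 3 has to wait for job 2 (finishes day 17, plus 3-day gap → day 20); job 1 (finishes day 10). The latest of these is day 20, so job 3 runs day 20 to 20 + 9 = day 29.
Job 4 needs all of job 3 (finishes day 29); job 2 (finishes day 17). That puts its earliest start at day 29; it finishes at 29 + 11 = day 40.
Job 5 waits on job 4 (finishes day 40), so the earliest it can start is day 40.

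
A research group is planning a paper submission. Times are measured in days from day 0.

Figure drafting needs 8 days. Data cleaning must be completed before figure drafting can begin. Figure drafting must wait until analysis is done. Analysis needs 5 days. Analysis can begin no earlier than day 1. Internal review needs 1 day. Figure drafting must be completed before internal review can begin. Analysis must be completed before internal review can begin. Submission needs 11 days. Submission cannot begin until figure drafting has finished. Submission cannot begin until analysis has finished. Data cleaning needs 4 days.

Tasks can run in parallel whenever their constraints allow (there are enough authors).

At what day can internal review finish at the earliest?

15

After its own release at day 1, analysis can start at day 1 and finishes at day 6.
Nothing blocks data cleaning, so it runs from day 0 to day 4.
Figure drafting cannot start until data cleaning (finishes day 4); analysis (finishes day 6). The controlling bound is day 6, so figure drafting finishes at 6 + 8 = day 14.
Internal review has to wait for figure drafting (finishes day 14); analysis (finishes day 6). The latest of these is day 14, so internal review runs day 14 to 14 + 1 = day 15.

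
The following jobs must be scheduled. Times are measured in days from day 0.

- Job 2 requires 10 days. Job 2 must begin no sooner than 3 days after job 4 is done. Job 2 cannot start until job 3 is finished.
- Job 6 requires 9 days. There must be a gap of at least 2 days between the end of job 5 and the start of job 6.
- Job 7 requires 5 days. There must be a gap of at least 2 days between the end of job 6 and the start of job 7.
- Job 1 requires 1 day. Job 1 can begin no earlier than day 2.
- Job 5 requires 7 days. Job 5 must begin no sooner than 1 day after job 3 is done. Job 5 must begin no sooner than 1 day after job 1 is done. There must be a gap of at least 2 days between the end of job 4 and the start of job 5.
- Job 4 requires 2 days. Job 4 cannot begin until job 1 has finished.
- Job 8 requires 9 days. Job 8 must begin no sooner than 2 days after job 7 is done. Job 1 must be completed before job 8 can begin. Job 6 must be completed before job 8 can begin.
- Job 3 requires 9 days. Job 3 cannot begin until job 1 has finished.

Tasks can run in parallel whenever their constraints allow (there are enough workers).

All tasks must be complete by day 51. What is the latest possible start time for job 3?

Job 2 must finish by day 51; it takes 10 days, so it must start by 51 − 10 = day 41.
Nothing follows job 8; the deadline of day 51 is its only limit. It must start by 51 − 9 = day 42.
Job 7 feeds into job 8 (must start by day 42, minus 2-day gap → day 40); so job 7 must finish by day 40 and therefore start by day 35.
Job 6 must finish in time for job 7 (must start by day 35, minus 2-day gap → day 33); job 8 (must start by day 42). The tightest is day 33, so job 6 must start by 33 − 9 = day 24.
Job 5 feeds into job 6 (must start by day 24, minus 2-day gap → day 22); so job 5 must finish by day 22 and therefore start by day 15.
For job 3: job 2 (must start by day 41); job 5 (must start by day 15, minus 1-day gap → day 14). The most restrictive is day 14; with a 9-day duration, job 3 must start by day 5.

5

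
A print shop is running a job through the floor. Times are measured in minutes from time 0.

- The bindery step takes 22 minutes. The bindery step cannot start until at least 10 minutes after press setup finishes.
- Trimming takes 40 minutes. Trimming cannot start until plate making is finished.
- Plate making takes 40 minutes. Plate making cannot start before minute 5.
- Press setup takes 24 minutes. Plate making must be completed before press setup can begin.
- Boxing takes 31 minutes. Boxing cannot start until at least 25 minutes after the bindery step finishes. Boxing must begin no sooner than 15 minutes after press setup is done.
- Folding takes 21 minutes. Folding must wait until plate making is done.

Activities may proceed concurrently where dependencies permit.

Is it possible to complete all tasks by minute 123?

Plate making cannot begin until its own release at minute 5. It runs from minute 5 to 5 + 40 = minute 45.
After plate making (finishes minute 45), folding can start at minute 45 and finishes at minute 66.
After plate making (finishes minute 45), trimming can start at minute 45 and finishes at minute 85.
Press setup waits on plate making (finishes minute 45), so it starts at minute 45 and finishes at 45 + 24 = minute 69.
The bindery step waits on press setup (finishes minute 69, plus 10-minute gap → minute 79), so it starts at minute 79 and finishes at 79 + 22 = minute 101.
For boxing: the bindery step (finishes minute 101, plus 25-minute gap → minute 126); press setup (finishes minute 69, plus 15-minute gap → minute 84). Taking the maximum gives a start of minute 126, and it finishes at 126 + 31 = minute 157.
The earliest everything can be done is minute 157, which is after the deadline of 123, so it is not possible.

No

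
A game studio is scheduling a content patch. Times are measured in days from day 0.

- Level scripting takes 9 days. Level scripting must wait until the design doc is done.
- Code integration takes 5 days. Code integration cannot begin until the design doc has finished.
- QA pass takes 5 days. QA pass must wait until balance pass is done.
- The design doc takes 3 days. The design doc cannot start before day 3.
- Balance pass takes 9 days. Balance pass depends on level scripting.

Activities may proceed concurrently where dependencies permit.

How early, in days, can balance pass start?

The design doc waits on its own release at day 3, so it starts at day 3 and finishes at 3 + 3 = day 6.
Level scripting cannot begin until the design doc (finishes day 6). It runs from day 6 to 6 + 9 = day 15.
Balance pass waits on level scripting (finishes day 15), so the earliest it can start is day 15.

15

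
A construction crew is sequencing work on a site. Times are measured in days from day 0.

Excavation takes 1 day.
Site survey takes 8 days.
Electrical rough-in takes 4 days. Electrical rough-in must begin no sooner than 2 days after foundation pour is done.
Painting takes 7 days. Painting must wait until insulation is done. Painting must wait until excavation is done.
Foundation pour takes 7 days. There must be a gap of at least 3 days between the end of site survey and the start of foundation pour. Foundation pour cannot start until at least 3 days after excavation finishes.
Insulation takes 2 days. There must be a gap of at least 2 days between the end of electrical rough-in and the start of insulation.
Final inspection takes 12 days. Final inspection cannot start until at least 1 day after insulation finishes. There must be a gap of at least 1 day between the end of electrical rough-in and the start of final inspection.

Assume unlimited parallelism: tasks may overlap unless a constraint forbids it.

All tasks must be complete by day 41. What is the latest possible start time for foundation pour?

11

To finish by day 41, painting (duration 7) must start no later than day 34.
Final inspection has no dependents, so it just needs to finish by day 41. Starting by 41 − 12 = day 29 achieves that.
Insulation feeds painting (must start by day 34); final inspection (must start by day 29, minus 1-day gap → day 28). Taking the minimum, insulation must finish by day 28 and start by 28 − 2 = day 26.
Electrical rough-in has several dependents: insulation (must start by day 26, minus 2-day gap → day 24); final inspection (must start by day 29, minus 1-day gap → day 28). The earliest of those limits is day 24, so electrical rough-in must start by 24 − 4 = day 20.
Foundation pour must finish before electrical rough-in (must start by day 20, minus 2-day gap → day 18). With a 7-day duration, foundation pour must start by 18 − 7 = day 11.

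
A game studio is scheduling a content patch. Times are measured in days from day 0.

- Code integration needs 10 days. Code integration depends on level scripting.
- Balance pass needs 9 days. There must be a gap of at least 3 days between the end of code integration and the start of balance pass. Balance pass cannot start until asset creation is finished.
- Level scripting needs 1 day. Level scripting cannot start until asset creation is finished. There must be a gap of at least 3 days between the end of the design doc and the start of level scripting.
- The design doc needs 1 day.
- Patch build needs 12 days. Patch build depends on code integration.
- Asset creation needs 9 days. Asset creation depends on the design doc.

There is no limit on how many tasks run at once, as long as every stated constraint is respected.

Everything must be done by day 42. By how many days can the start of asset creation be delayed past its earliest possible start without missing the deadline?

The design doc can start immediately at day 0; it finishes at day 1.
Asset creation waits on the design doc (finishes day 1), so it starts at day 1 and finishes at 1 + 9 = day 10.

Working backward from the deadline:
Balance pass must finish by day 42; it takes 9 days, so it must start by 42 − 9 = day 33.
Patch build has no dependents, so it just needs to finish by day 42. Starting by 42 − 12 = day 30 achieves that.
Code integration has several dependents: balance pass (must start by day 33, minus 3-day gap → day 30); patch build (must start by day 30). The earliest of those limits is day 30, so code integration must start by 30 − 10 = day 20.
Level scripting must finish before code integration (must start by day 20). With a 1-day duration, level scripting must start by 20 − 1 = day 19.
Asset creation has several dependents: level scripting (must start by day 19); balance pass (must start by day 33). The earliest of those limits is day 19, so asset creation must start by 19 − 9 = day 10.
So asset creation can start as early as day 1 and as late as day 10, giving 10 − 1 = 9 days of slack.

9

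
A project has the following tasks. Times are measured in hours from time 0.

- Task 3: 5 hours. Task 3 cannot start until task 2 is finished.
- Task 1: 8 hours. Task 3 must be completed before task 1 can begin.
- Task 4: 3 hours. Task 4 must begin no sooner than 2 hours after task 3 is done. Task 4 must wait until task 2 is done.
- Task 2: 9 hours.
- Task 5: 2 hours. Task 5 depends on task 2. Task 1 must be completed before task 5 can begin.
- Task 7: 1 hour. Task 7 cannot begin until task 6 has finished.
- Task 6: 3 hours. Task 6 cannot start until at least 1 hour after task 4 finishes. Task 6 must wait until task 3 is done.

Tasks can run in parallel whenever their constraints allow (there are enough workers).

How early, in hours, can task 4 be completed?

Nothing blocks task 2, so it runs from hour 0 to hour 9.
Task 3 waits on task 2 (finishes hour 9), so it starts at hour 9 and finishes at 9 + 5 = hour 14.
Task 4 has to wait for task 3 (finishes hour 14, plus 2-hour gap → hour 16); task 2 (finishes hour 9). The latest of these is hour 16, so task 4 runs hour 16 to 16 + 3 = hour 19.

19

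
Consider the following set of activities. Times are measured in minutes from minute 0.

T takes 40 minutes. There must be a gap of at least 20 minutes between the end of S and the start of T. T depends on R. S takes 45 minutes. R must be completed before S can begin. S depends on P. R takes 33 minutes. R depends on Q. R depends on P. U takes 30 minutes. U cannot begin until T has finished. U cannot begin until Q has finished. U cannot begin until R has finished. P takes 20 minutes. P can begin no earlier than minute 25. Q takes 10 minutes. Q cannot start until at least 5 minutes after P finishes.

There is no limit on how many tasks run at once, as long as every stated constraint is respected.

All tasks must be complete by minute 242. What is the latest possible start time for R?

74

U has no dependents, so it just needs to finish by minute 242. Starting by 242 − 30 = minute 212 achieves that.
T has to be done before U (must start by minute 212). That means finishing by minute 212, i.e. starting by 212 − 40 = minute 172.
S feeds into T (must start by minute 172, minus 20-minute gap → minute 152); so S must finish by minute 152 and therefore start by minute 107.
R feeds S (must start by minute 107); T (must start by minute 172); U (must start by minute 212). Taking the minimum, R must finish by minute 107 and start by 107 − 33 = minute 74.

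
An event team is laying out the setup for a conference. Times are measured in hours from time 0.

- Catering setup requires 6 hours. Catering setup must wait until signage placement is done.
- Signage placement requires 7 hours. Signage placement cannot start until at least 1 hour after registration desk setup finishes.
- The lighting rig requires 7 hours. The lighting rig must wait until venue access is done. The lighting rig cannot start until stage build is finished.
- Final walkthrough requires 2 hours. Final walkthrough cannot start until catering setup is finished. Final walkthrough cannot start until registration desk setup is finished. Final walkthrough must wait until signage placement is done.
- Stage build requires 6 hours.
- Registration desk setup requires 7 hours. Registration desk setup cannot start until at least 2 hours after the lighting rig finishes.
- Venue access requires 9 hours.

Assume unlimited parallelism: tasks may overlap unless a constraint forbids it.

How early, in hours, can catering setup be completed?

39

Nothing blocks stage build, so it runs from hour 0 to hour 6.
Venue access can start immediately at hour 0; it finishes at hour 9.
For the lighting rig: venue access (finishes hour 9); stage build (finishes hour 6). Taking the maximum gives a start of hour 9, and it finishes at 9 + 7 = hour 16.
Registration desk setup waits on the lighting rig (finishes hour 16, plus 2-hour gap → hour 18), so it starts at hour 18 and finishes at 18 + 7 = hour 25.
Signage placement cannot begin until registration desk setup (finishes hour 25, plus 1-hour gap → hour 26). It runs from hour 26 to 26 + 7 = hour 33.
Catering setup cannot begin until signage placement (finishes hour 33). It runs from hour 33 to 33 + 6 = hour 39.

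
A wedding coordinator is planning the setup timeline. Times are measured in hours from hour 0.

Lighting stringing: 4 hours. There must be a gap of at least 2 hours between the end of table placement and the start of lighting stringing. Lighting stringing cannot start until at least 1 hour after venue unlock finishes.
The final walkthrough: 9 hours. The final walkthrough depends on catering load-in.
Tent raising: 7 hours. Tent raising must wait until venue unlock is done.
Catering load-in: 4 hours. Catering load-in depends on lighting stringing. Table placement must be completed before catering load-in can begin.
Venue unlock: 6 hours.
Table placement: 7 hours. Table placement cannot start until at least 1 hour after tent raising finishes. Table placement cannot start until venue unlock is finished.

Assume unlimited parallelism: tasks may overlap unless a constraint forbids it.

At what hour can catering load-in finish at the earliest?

31

Venue unlock has no prerequisites, so it starts at hour 0 and finishes at hour 6.
After venue unlock (finishes hour 6), tent raising can start at hour 6 and finishes at hour 13.
For table placement: tent raising (finishes hour 13, plus 1-hour gap → hour 14); venue unlock (finishes hour 6). Taking the maximum gives a start of hour 14, and it finishes at 14 + 7 = hour 21.
For lighting stringing: table placement (finishes hour 21, plus 2-hour gap → hour 23); venue unlock (finishes hour 6, plus 1-hour gap → hour 7). Taking the maximum gives a start of hour 23, and it finishes at 23 + 4 = hour 27.
Catering load-in needs all of lighting stringing (finishes hour 27); table placement (finishes hour 21). That puts its earliest start at hour 27; it finishes at 27 + 4 = hour 31.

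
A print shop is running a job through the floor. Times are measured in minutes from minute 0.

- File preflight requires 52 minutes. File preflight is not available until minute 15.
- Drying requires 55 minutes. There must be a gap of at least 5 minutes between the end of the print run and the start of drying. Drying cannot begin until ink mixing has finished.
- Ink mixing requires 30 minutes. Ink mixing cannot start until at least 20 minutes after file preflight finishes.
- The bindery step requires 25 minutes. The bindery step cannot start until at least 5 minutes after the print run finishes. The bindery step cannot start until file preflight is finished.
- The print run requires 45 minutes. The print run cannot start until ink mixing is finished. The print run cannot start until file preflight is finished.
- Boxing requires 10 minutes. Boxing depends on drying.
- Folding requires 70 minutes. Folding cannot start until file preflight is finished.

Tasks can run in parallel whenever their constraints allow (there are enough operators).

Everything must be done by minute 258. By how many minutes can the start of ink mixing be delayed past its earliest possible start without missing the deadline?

26

File preflight cannot begin until its own release at minute 15. It runs from minute 15 to 15 + 52 = minute 67.
Ink mixing waits on file preflight (finishes minute 67, plus 20-minute gap → minute 87), so it starts at minute 87 and finishes at 87 + 30 = minute 117.

Working backward from the deadline:
Nothing follows boxing; the deadline of minute 258 is its only limit. It must start by 258 − 10 = minute 248.
Drying feeds into boxing (must start by minute 248); so drying must finish by minute 248 and therefore start by minute 193.
To finish by minute 258, the bindery step (duration 25) must start no later than minute 233.
The print run must finish in time for drying (must start by minute 193, minus 5-minute gap → minute 188); the bindery step (must start by minute 233, minus 5-minute gap → minute 228). The tightest is minute 188, so the print run must start by 188 − 45 = minute 143.
Ink mixing must finish in time for the print run (must start by minute 143); drying (must start by minute 193). The tightest is minute 143, so ink mixing must start by 143 − 30 = minute 113.
So ink mixing can start as early as minute 87 and as late as minute 113, giving 113 − 87 = 26 minutes of slack.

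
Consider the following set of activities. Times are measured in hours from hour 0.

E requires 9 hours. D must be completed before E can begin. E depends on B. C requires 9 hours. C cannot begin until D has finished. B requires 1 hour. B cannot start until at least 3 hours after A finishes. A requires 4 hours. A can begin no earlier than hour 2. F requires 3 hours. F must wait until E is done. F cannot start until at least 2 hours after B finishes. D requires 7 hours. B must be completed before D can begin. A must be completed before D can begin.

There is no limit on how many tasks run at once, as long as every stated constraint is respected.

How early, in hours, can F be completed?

29

A waits on its own release at hour 2, so it starts at hour 2 and finishes at 2 + 4 = hour 6.
B waits on A (finishes hour 6, plus 3-hour gap → hour 9), so it starts at hour 9 and finishes at 9 + 1 = hour 10.
D needs all of B (finishes hour 10); A (finishes hour 6). That puts its earliest start at hour 10; it finishes at 10 + 7 = hour 17.
E has to wait for D (finishes hour 17); B (finishes hour 10). The latest of these is hour 17, so E runs hour 17 to 17 + 9 = hour 26.
F needs all of E (finishes hour 26); B (finishes hour 10, plus 2-hour gap → hour 12). That puts its earliest start at hour 26; it finishes at 26 + 3 = hour 29.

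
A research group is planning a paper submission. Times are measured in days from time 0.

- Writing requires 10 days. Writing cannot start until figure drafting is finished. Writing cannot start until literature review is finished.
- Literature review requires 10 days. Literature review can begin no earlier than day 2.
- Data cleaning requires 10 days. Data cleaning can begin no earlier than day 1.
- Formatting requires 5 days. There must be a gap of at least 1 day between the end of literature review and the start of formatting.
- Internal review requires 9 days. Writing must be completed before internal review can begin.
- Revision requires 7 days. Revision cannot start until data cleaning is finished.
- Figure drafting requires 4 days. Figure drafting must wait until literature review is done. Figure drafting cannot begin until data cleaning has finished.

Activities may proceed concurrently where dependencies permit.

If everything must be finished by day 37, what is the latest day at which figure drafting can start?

14

Internal review has no dependents, so it just needs to finish by day 37. Starting by 37 − 9 = day 28 achieves that.
Since internal review (must start by day 28) depends on it, writing must finish by day 28. Backing off its 10-day duration gives a latest start of day 18.
Figure drafting must finish before writing (must start by day 18). With a 4-day duration, figure drafting must start by 18 − 4 = day 14.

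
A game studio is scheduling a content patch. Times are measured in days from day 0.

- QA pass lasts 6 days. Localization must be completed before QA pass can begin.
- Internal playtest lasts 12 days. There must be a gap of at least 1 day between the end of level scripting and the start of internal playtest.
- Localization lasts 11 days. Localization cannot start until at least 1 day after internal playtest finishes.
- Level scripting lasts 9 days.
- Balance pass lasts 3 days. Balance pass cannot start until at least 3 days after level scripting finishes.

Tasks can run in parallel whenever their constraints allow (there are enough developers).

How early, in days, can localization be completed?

34

Nothing blocks level scripting, so it runs from day 0 to day 9.
After level scripting (finishes day 9, plus 1-day gap → day 10), internal playtest can start at day 10 and finishes at day 22.
Localization cannot begin until internal playtest (finishes day 22, plus 1-day gap → day 23). It runs from day 23 to 23 + 11 = day 34.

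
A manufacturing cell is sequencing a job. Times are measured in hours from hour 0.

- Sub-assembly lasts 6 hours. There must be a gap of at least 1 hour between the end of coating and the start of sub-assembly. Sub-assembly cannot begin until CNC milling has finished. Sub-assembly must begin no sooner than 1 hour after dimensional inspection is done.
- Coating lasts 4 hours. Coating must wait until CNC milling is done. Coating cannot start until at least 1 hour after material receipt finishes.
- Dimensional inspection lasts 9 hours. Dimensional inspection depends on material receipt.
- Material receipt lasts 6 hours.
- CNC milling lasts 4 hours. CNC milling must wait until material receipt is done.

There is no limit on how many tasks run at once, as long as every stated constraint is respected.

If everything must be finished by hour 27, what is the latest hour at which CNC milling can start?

12

To finish by hour 27, sub-assembly (duration 6) must start no later than hour 21.
Coating must finish before sub-assembly (must start by hour 21, minus 1-hour gap → hour 20). With a 4-hour duration, coating must start by 20 − 4 = hour 16.
CNC milling has several dependents: coating (must start by hour 16); sub-assembly (must start by hour 21). The earliest of those limits is hour 16, so CNC milling must start by 16 − 4 = hour 12.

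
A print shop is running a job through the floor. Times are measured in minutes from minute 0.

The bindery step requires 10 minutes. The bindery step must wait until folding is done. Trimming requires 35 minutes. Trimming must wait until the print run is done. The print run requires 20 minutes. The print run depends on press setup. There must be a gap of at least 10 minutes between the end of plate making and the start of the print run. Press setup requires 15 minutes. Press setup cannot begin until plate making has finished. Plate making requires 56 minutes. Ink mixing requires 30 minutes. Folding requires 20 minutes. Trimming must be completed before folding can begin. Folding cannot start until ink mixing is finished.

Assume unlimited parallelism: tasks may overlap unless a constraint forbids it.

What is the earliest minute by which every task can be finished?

156

Ink mixing can start immediately at minute 0; it finishes at minute 30.
Plate making can start immediately at minute 0; it finishes at minute 56.
Press setup waits on plate making (finishes minute 56), so it starts at minute 56 and finishes at 56 + 15 = minute 71.
For the print run: press setup (finishes minute 71); plate making (finishes minute 56, plus 10-minute gap → minute 66). Taking the maximum gives a start of minute 71, and it finishes at 71 + 20 = minute 91.
Trimming waits on the print run (finishes minute 91), so it starts at minute 91 and finishes at 91 + 35 = minute 126.
For folding: trimming (finishes minute 126); ink mixing (finishes minute 30). Taking the maximum gives a start of minute 126, and it finishes at 126 + 20 = minute 146.
The bindery step waits on folding (finishes minute 146), so it starts at minute 146 and finishes at 146 + 10 = minute 156.
All tasks are finished once the last one completes. Finish times: Plate making at 56, Ink mixing at 30, Press setup at 71, The print run at 91, Trimming at 126, Folding at 146, The bindery step at 156. The latest is minute 156.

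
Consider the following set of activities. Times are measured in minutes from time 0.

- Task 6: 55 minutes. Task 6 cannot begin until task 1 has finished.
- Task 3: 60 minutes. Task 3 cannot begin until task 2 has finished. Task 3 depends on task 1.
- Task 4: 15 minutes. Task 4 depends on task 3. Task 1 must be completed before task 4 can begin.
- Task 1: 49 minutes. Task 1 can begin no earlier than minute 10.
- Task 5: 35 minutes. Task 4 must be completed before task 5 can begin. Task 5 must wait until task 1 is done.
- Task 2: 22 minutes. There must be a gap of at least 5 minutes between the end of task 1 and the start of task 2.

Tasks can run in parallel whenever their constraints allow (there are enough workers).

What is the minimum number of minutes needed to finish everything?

Task 1 cannot begin until its own release at minute 10. It runs from minute 10 to 10 + 49 = minute 59.
Task 6 cannot begin until task 1 (finishes minute 59). It runs from minute 59 to 59 + 55 = minute 114.
Task 2 waits on task 1 (finishes minute 59, plus 5-minute gap → minute 64), so it starts at minute 64 and finishes at 64 + 22 = minute 86.
Task 3 has to wait for task 2 (finishes minute 86); task 1 (finishes minute 59). The latest of these is minute 86, so task 3 runs minute 86 to 86 + 60 = minute 146.
Task 4 needs all of task 3 (finishes minute 146); task 1 (finishes minute 59). That puts its earliest start at minute 146; it finishes at 146 + 15 = minute 161.
For task 5: task 4 (finishes minute 161); task 1 (finishes minute 59). Taking the maximum gives a start of minute 161, and it finishes at 161 + 35 = minute 196.
All tasks are finished once the last one completes. Finish times: Task 1 at 59, Task 2 at 86, Task 3 at 146, Task 4 at 161, Task 5 at 196, Task 6 at 114. The latest is minute 196.

196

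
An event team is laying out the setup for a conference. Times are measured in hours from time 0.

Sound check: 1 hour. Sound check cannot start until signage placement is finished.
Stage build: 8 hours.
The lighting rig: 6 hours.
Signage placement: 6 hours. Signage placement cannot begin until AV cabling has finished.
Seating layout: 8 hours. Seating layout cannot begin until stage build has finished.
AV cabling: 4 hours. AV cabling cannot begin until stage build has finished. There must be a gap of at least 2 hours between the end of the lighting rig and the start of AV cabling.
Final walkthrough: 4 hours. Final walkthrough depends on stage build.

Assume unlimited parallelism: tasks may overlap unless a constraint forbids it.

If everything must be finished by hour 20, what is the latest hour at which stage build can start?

1

To finish by hour 20, sound check (duration 1) must start no later than hour 19.
Since sound check (must start by hour 19) depends on it, signage placement must finish by hour 19. Backing off its 6-hour duration gives a latest start of hour 13.
Since signage placement (must start by hour 13) depends on it, AV cabling must finish by hour 13. Backing off its 4-hour duration gives a latest start of hour 9.
To finish by hour 20, seating layout (duration 8) must start no later than hour 12.
Nothing follows final walkthrough; the deadline of hour 20 is its only limit. It must start by 20 − 4 = hour 16.
Stage build has several dependents: AV cabling (must start by hour 9); seating layout (must start by hour 12); final walkthrough (must start by hour 16). The earliest of those limits is hour 9, so stage build must start by 9 − 8 = hour 1.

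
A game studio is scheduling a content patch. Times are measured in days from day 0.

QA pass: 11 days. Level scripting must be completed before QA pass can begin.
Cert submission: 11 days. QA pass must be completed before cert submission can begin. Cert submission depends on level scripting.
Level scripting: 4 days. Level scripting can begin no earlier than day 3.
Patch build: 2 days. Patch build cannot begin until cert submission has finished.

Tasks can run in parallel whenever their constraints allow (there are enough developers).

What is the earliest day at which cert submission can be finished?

Level scripting cannot begin until its own release at day 3. It runs from day 3 to 3 + 4 = day 7.
After level scripting (finishes day 7), QA pass can start at day 7 and finishes at day 18.
For cert submission: QA pass (finishes day 18); level scripting (finishes day 7). Taking the maximum gives a start of day 18, and it finishes at 18 + 11 = day 29.

29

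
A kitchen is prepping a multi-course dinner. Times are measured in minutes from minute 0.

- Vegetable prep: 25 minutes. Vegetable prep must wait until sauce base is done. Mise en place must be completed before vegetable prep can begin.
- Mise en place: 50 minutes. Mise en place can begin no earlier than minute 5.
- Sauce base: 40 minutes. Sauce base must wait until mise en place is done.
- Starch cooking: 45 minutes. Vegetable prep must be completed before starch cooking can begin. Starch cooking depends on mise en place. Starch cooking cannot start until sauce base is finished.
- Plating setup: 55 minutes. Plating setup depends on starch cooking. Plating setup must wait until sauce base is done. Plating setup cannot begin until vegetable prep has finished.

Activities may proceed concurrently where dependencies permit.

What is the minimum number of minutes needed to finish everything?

Mise en place waits on its own release at minute 5, so it starts at minute 5 and finishes at 5 + 50 = minute 55.
Sauce base cannot begin until mise en place (finishes minute 55). It runs from minute 55 to 55 + 40 = minute 95.
Vegetable prep has to wait for sauce base (finishes minute 95); mise en place (finishes minute 55). The latest of these is minute 95, so vegetable prep runs minute 95 to 95 + 25 = minute 120.
Starch cooking needs all of vegetable prep (finishes minute 120); mise en place (finishes minute 55); sauce base (finishes minute 95). That puts its earliest start at minute 120; it finishes at 120 + 45 = minute 165.
Plating setup cannot start until starch cooking (finishes minute 165); sauce base (finishes minute 95); vegetable prep (finishes minute 120). The controlling bound is minute 165, so plating setup finishes at 165 + 55 = minute 220.
All tasks are finished once the last one completes. Finish times: Mise en place at 55, Sauce base at 95, Vegetable prep at 120, Starch cooking at 165, Plating setup at 220. The latest is minute 220.

220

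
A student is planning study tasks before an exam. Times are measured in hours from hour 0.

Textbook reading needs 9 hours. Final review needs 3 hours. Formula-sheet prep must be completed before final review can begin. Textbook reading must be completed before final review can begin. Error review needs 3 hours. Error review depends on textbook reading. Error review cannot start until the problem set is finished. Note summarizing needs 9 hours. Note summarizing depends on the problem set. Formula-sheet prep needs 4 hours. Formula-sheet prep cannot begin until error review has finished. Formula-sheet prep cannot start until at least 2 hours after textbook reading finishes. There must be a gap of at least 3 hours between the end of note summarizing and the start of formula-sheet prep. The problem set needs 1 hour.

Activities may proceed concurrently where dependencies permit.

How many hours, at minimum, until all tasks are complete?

Nothing blocks the problem set, so it runs from hour 0 to hour 1.
Note summarizing waits on the problem set (finishes hour 1), so it starts at hour 1 and finishes at 1 + 9 = hour 10.
Nothing blocks textbook reading, so it runs from hour 0 to hour 9.
Error review cannot start until textbook reading (finishes hour 9); the problem set (finishes hour 1). The controlling bound is hour 9, so error review finishes at 9 + 3 = hour 12.
Formula-sheet prep has to wait for error review (finishes hour 12); textbook reading (finishes hour 9, plus 2-hour gap → hour 11); note summarizing (finishes hour 10, plus 3-hour gap → hour 13). The latest of these is hour 13, so formula-sheet prep runs hour 13 to 13 + 4 = hour 17.
For final review: formula-sheet prep (finishes hour 17); textbook reading (finishes hour 9). Taking the maximum gives a start of hour 17, and it finishes at 17 + 3 = hour 20.
All tasks are finished once the last one completes. Finish times: Textbook reading at 9, The problem set at 1, Error review at 12, Note summarizing at 10, Formula-sheet prep at 17, Final review at 20. The latest is hour 20.

20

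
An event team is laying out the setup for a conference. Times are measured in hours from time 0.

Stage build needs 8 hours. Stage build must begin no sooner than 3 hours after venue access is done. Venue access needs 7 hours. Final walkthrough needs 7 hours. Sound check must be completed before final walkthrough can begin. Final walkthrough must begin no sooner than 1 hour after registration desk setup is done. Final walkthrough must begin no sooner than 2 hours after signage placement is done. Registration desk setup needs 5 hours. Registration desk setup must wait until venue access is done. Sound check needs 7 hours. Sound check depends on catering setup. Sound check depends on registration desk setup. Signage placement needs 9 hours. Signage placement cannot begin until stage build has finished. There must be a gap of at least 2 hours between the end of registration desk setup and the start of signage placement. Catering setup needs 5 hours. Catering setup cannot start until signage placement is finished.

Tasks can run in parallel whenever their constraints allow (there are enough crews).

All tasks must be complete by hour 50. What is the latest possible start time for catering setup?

31

Nothing follows final walkthrough; the deadline of hour 50 is its only limit. It must start by 50 − 7 = hour 43.
Sound check feeds into final walkthrough (must start by hour 43); so sound check must finish by hour 43 and therefore start by hour 36.
Catering setup feeds into sound check (must start by hour 36); so catering setup must finish by hour 36 and therefore start by hour 31.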